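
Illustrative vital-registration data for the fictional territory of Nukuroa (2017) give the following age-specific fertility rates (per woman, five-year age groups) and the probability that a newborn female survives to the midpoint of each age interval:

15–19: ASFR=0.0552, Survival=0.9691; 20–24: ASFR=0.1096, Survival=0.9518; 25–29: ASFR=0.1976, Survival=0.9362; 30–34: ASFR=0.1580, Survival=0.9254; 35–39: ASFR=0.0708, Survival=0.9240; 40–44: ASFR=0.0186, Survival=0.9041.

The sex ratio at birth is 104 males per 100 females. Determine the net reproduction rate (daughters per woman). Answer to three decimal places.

1.400

Proportion female at birth = 100 / (100 + 104) = 0.49020.
Each age group contributes 5 × ASFR × survival:
  15–19: 5 × 0.0552 × 0.9691 = 0.26747
  20–24: 5 × 0.1096 × 0.9518 = 0.52159
  25–29: 5 × 0.1976 × 0.9362 = 0.92497
  30–34: 5 × 0.1580 × 0.9254 = 0.73107
  35–39: 5 × 0.0708 × 0.9240 = 0.32710
  40–44: 5 × 0.0186 × 0.9041 = 0.08408
Sum = 2.85628
NRR = 0.49020 × 2.85628 = 1.40015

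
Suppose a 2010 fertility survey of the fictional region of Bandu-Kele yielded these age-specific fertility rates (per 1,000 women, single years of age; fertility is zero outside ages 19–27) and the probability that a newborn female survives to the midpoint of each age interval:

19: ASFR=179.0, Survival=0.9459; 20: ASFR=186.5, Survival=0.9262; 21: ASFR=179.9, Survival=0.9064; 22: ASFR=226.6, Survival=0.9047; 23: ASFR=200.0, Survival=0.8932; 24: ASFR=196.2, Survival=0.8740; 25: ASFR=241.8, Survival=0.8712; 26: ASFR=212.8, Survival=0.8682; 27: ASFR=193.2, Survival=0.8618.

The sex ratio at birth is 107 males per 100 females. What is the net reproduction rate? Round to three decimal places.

Proportion female at birth = 100 / (100 + 107) = 0.48309.
Each age group contributes 1 × ASFR × survival:
  19: 1 × 179.0/1000 × 0.9459 = 0.16932
  20: 1 × 186.5/1000 × 0.9262 = 0.17274
  21: 1 × 179.9/1000 × 0.9064 = 0.16306
  22: 1 × 226.6/1000 × 0.9047 = 0.20501
  23: 1 × 200.0/1000 × 0.8932 = 0.17864
  24: 1 × 196.2/1000 × 0.8740 = 0.17148
  25: 1 × 241.8/1000 × 0.8712 = 0.21066
  26: 1 × 212.8/1000 × 0.8682 = 0.18475
  27: 1 × 193.2/1000 × 0.8618 = 0.16650
Sum = 1.62216
NRR = 0.48309 × 1.62216 = 0.78365

0.784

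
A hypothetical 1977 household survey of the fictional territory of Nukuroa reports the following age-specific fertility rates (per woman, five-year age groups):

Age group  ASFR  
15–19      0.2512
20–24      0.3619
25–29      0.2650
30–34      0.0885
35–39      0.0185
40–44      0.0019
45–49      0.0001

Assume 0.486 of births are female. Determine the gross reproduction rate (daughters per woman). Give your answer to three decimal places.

2.399

Proportion female at birth = 0.486.
Sum of ASFRs = 0.2512 + 0.3619 + 0.2650 + 0.0885 + 0.0185 + 0.0019 + 0.0001 = 0.9871
TFR = 5 × 0.9871 = 4.9355
GRR = 0.486 × 4.9355 = 2.39865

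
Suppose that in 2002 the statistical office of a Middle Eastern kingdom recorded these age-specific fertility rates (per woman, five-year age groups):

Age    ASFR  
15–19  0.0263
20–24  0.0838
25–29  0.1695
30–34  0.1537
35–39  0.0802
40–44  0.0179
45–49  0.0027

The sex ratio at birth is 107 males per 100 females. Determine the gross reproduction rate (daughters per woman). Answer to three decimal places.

Proportion female at birth = 100 / (100 + 107) = 0.48309.
Sum of ASFRs = 0.0263 + 0.0838 + 0.1695 + 0.1537 + 0.0802 + 0.0179 + 0.0027 = 0.5341
TFR = 5 × 0.5341 = 2.6705
GRR = 0.48309 × 2.6705 = 1.29009

1.290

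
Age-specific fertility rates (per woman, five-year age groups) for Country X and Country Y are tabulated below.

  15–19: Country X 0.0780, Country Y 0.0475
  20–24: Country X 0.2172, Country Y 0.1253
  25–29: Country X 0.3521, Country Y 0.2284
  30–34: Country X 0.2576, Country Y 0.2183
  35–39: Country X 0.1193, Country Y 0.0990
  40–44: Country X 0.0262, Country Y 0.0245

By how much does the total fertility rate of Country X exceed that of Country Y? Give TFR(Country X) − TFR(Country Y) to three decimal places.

Country X:
  Sum of ASFRs = 0.0780 + 0.2172 + 0.3521 + 0.2576 + 0.1193 + 0.0262 = 1.0504
  TFR = 5 × 1.0504 = 5.252
Country Y:
  Sum of ASFRs = 0.0475 + 0.1253 + 0.2284 + 0.2183 + 0.0990 + 0.0245 = 0.7430
  TFR = 5 × 0.7430 = 3.715
Difference = 5.252 − 3.715 = 1.537

1.537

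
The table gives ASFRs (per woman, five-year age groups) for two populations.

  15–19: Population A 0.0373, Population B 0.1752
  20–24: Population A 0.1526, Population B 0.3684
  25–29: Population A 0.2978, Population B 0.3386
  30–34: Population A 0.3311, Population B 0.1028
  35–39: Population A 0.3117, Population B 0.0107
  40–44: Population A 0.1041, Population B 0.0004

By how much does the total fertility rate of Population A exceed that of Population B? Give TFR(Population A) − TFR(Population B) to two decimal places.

Population A:
  Sum of ASFRs = 0.0373 + 0.1526 + 0.2978 + 0.3311 + 0.3117 + 0.1041 = 1.2346
  TFR = 5 × 1.2346 = 6.173
Population B:
  Sum of ASFRs = 0.1752 + 0.3684 + 0.3386 + 0.1028 + 0.0107 + 0.0004 = 0.9961
  TFR = 5 × 0.9961 = 4.9805
Difference = 6.173 − 4.9805 = 1.1925

1.19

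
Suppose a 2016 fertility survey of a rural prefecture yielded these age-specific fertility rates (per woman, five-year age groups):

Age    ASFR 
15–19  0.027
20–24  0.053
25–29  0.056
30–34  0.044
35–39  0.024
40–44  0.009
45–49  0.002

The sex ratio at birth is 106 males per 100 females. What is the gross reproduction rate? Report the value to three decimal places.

0.522

Proportion female at birth = 100 / (100 + 106) = 0.48544.
Sum of ASFRs = 0.027 + 0.053 + 0.056 + 0.044 + 0.024 + 0.009 + 0.002 = 0.215
TFR = 5 × 0.215 = 1.075
GRR = 0.48544 × 1.075 = 0.52185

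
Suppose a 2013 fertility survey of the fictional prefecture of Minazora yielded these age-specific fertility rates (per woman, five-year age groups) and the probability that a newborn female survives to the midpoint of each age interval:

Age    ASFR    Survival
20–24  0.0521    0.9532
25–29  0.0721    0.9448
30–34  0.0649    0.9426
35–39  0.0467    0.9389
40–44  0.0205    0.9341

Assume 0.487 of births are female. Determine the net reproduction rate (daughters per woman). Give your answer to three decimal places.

Proportion female at birth = 0.487.
Per-age-group product (5 × ASFR × survival probability):
  20–24: 5 × 0.0521 × 0.9532 = 0.24831
  25–29: 5 × 0.0721 × 0.9448 = 0.34060
  30–34: 5 × 0.0649 × 0.9426 = 0.30587
  35–39: 5 × 0.0467 × 0.9389 = 0.21923
  40–44: 5 × 0.0205 × 0.9341 = 0.09575
Sum = 1.20976
NRR = 0.487 × 1.20976 = 0.58915
An NRR under 1 implies long-run decline under these rates.

0.589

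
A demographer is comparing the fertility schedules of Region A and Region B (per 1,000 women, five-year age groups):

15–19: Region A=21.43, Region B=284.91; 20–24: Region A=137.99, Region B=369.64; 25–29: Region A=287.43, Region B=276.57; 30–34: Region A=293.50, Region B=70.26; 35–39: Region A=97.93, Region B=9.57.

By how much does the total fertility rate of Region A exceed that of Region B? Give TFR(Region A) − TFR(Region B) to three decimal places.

Region A:
  Sum of ASFRs = 21.43 + 137.99 + 287.43 + 293.50 + 97.93 = 838.28
  TFR = 5 × 838.28 / 1000 = 4.1914
Region B:
  Sum of ASFRs = 284.91 + 369.64 + 276.57 + 70.26 + 9.57 = 1010.95
  TFR = 5 × 1010.95 / 1000 = 5.05475
Difference = 4.1914 − 5.05475 = -0.86335

-0.863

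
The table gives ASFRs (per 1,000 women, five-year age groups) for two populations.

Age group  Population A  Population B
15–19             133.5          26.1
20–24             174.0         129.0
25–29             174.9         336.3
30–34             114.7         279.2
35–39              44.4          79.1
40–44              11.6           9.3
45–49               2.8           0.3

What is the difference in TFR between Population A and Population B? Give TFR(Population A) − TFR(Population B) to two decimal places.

Population A:
  Sum of ASFRs = 133.5 + 174.0 + 174.9 + 114.7 + 44.4 + 11.6 + 2.8 = 655.9
  TFR = 5 × 655.9 / 1000 = 3.2795
Population B:
  Sum of ASFRs = 26.1 + 129.0 + 336.3 + 279.2 + 79.1 + 9.3 + 0.3 = 859.3
  TFR = 5 × 859.3 / 1000 = 4.2965
Difference = 3.2795 − 4.2965 = -1.017

-1.02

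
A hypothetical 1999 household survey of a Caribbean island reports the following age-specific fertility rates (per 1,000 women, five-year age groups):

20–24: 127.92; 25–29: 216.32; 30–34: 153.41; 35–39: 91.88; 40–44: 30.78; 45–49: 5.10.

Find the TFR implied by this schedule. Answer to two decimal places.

Sum of ASFRs = 127.92 + 216.32 + 153.41 + 91.88 + 30.78 + 5.10 = 625.41
TFR = 5 × 625.41 / 1000 = 3.12705

3.13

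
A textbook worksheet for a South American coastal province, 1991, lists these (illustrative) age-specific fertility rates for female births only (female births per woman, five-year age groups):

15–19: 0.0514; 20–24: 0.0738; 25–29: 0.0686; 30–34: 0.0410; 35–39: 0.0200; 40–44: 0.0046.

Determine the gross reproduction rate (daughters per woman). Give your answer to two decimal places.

1.30

Sum of female ASFRs = 0.0514 + 0.0738 + 0.0686 + 0.0410 + 0.0200 + 0.0046 = 0.2594
GRR = 5 × 0.2594 = 1.297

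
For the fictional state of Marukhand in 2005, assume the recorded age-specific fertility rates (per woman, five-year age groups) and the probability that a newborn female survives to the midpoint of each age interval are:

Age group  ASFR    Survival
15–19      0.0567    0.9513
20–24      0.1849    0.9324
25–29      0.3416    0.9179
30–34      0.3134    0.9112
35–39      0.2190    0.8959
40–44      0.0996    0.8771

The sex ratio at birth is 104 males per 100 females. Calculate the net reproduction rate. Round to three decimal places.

2.718

Proportion female at birth = 100 / (100 + 104) = 0.49020.
Per-age-group product (5 × ASFR × survival probability):
  15–19: 5 × 0.0567 × 0.9513 = 0.26969
  20–24: 5 × 0.1849 × 0.9324 = 0.86200
  25–29: 5 × 0.3416 × 0.9179 = 1.56777
  30–34: 5 × 0.3134 × 0.9112 = 1.42785
  35–39: 5 × 0.2190 × 0.8959 = 0.98101
  40–44: 5 × 0.0996 × 0.8771 = 0.43680
Sum = 5.54512
NRR = 0.49020 × 5.54512 = 2.71822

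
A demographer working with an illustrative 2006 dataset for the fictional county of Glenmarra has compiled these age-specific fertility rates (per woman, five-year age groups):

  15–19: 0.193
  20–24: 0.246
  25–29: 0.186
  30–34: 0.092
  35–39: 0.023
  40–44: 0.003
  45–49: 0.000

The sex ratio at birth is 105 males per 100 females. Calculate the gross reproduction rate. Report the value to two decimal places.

Proportion female at birth = 100 / (100 + 105) = 0.48780.
Sum of ASFRs = 0.193 + 0.246 + 0.186 + 0.092 + 0.023 + 0.003 + 0.000 = 0.743
TFR = 5 × 0.743 = 3.715
GRR = 0.48780 × 3.715 = 1.81218

1.81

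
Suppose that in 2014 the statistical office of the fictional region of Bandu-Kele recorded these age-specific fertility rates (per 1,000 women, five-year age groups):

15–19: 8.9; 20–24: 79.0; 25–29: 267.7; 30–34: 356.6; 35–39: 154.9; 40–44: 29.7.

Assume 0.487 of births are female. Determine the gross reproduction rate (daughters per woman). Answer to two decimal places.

Proportion female at birth = 0.487.
Sum of ASFRs = 8.9 + 79.0 + 267.7 + 356.6 + 154.9 + 29.7 = 896.8
TFR = 5 × 896.8 / 1000 = 4.484
GRR = 0.487 × 4.484 = 2.18371

2.18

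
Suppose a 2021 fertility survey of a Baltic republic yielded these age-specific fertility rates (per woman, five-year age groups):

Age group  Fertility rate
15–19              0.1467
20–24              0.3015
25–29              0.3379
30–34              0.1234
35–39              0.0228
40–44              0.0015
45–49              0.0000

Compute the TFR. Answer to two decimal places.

Sum of ASFRs = 0.1467 + 0.3015 + 0.3379 + 0.1234 + 0.0228 + 0.0015 + 0.0000 = 0.9338
TFR = 5 × 0.9338 = 4.669

4.67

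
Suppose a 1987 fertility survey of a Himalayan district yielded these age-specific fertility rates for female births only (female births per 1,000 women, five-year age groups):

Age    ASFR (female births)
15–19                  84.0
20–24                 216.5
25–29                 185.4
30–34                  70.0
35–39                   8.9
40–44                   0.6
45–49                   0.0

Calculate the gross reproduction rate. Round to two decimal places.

Sum of female ASFRs = 84.0 + 216.5 + 185.4 + 70.0 + 8.9 + 0.6 + 0.0 = 565.4
GRR = 5 × 565.4 / 1000 = 2.827

2.83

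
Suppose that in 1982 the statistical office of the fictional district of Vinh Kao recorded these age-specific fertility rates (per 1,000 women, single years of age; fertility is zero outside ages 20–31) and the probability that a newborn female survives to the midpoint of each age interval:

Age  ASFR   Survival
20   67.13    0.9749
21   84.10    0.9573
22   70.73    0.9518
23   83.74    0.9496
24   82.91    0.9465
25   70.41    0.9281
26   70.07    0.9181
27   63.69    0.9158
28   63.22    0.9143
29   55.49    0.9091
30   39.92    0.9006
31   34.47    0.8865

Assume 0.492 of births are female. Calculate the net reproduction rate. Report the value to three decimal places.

Proportion female at birth = 0.492.
Each age group contributes 1 × ASFR × survival:
  20: 1 × 67.13/1000 × 0.9749 = 0.06545
  21: 1 × 84.10/1000 × 0.9573 = 0.08051
  22: 1 × 70.73/1000 × 0.9518 = 0.06732
  23: 1 × 83.74/1000 × 0.9496 = 0.07952
  24: 1 × 82.91/1000 × 0.9465 = 0.07847
  25: 1 × 70.41/1000 × 0.9281 = 0.06535
  26: 1 × 70.07/1000 × 0.9181 = 0.06433
  27: 1 × 63.69/1000 × 0.9158 = 0.05833
  28: 1 × 63.22/1000 × 0.9143 = 0.05780
  29: 1 × 55.49/1000 × 0.9091 = 0.05045
  30: 1 × 39.92/1000 × 0.9006 = 0.03595
  31: 1 × 34.47/1000 × 0.8865 = 0.03056
Sum = 0.73404
NRR = 0.492 × 0.73404 = 0.36115

0.361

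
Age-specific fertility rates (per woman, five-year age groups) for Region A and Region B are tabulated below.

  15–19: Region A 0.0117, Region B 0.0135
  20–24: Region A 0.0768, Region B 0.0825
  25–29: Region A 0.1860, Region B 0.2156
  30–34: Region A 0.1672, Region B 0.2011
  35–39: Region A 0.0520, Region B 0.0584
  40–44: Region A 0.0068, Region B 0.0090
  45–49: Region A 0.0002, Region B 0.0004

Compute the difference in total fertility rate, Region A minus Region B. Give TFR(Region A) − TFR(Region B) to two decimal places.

Region A:
  Sum of ASFRs = 0.0117 + 0.0768 + 0.1860 + 0.1672 + 0.0520 + 0.0068 + 0.0002 = 0.5007
  TFR = 5 × 0.5007 = 2.5035
Region B:
  Sum of ASFRs = 0.0135 + 0.0825 + 0.2156 + 0.2011 + 0.0584 + 0.0090 + 0.0004 = 0.5805
  TFR = 5 × 0.5805 = 2.9025
Difference = 2.5035 − 2.9025 = -0.399

-0.40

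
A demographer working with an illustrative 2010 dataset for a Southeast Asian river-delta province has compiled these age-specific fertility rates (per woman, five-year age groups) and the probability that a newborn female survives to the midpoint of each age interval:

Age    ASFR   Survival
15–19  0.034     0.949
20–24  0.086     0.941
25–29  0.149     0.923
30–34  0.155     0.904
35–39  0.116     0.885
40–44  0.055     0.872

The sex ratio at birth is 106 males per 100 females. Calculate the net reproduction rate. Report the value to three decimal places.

1.314

Proportion female at birth = 100 / (100 + 106) = 0.48544.
Each age group contributes 5 × ASFR × survival:
  15–19: 5 × 0.034 × 0.949 = 0.16133
  20–24: 5 × 0.086 × 0.941 = 0.40463
  25–29: 5 × 0.149 × 0.923 = 0.68764
  30–34: 5 × 0.155 × 0.904 = 0.70060
  35–39: 5 × 0.116 × 0.885 = 0.51330
  40–44: 5 × 0.055 × 0.872 = 0.23980
Sum = 2.70730
NRR = 0.48544 × 2.70730 = 1.31423
An NRR exceeding 1 indicates intrinsic growth under these rates.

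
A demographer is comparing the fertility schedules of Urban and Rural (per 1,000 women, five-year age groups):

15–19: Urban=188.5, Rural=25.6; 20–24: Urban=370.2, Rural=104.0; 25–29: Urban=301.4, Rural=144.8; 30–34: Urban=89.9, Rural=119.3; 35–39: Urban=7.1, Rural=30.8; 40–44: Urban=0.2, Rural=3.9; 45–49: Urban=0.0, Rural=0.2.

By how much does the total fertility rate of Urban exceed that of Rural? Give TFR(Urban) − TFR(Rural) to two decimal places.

Urban:
  Sum of ASFRs = 188.5 + 370.2 + 301.4 + 89.9 + 7.1 + 0.2 + 0.0 = 957.3
  TFR = 5 × 957.3 / 1000 = 4.7865
Rural:
  Sum of ASFRs = 25.6 + 104.0 + 144.8 + 119.3 + 30.8 + 3.9 + 0.2 = 428.6
  TFR = 5 × 428.6 / 1000 = 2.143
Difference = 4.7865 − 2.143 = 2.6435

2.64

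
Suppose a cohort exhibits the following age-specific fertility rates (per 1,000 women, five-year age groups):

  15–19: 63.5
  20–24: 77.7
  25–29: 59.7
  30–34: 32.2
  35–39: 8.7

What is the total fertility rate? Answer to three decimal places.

Sum of ASFRs = 63.5 + 77.7 + 59.7 + 32.2 + 8.7 = 241.8
TFR = 5 × 241.8 / 1000 = 1.209

1.209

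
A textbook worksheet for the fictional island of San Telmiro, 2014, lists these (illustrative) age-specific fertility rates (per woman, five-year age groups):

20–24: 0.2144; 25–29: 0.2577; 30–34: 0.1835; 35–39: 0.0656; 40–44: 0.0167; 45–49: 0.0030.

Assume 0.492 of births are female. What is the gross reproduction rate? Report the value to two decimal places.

1.82

Proportion female at birth = 0.492.
Sum of ASFRs = 0.2144 + 0.2577 + 0.1835 + 0.0656 + 0.0167 + 0.0030 = 0.7409
TFR = 5 × 0.7409 = 3.7045
GRR = 0.492 × 3.7045 = 1.82261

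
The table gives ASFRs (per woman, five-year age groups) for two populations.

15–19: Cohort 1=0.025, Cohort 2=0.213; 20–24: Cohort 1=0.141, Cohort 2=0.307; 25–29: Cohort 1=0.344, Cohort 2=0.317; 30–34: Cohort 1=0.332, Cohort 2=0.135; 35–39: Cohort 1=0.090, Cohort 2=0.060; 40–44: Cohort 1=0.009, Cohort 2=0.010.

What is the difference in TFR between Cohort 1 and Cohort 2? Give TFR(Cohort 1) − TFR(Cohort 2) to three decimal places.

-0.505

Cohort 1:
  Sum of ASFRs = 0.025 + 0.141 + 0.344 + 0.332 + 0.090 + 0.009 = 0.941
  TFR = 5 × 0.941 = 4.705
Cohort 2:
  Sum of ASFRs = 0.213 + 0.307 + 0.317 + 0.135 + 0.060 + 0.010 = 1.042
  TFR = 5 × 1.042 = 5.21
Difference = 4.705 − 5.21 = -0.505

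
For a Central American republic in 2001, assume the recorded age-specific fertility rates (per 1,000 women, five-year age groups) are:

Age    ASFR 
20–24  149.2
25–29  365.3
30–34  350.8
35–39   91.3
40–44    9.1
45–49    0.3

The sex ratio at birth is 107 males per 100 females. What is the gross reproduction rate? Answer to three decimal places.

2.333

Proportion female at birth = 100 / (100 + 107) = 0.48309.
Sum of ASFRs = 149.2 + 365.3 + 350.8 + 91.3 + 9.1 + 0.3 = 966.0
TFR = 5 × 966.0 / 1000 = 4.83
GRR = 0.48309 × 4.83 = 2.33332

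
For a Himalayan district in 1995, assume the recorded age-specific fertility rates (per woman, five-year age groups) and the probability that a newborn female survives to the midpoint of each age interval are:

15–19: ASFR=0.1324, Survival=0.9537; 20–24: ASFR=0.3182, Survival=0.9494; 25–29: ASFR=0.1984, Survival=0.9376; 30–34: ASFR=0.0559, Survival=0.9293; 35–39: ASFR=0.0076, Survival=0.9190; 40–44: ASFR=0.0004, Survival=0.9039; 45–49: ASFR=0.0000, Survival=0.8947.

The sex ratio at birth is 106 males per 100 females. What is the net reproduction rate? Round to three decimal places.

Proportion female at birth = 100 / (100 + 106) = 0.48544.
Per-age-group product (5 × ASFR × survival probability):
  15–19: 5 × 0.1324 × 0.9537 = 0.63135
  20–24: 5 × 0.3182 × 0.9494 = 1.51050
  25–29: 5 × 0.1984 × 0.9376 = 0.93010
  30–34: 5 × 0.0559 × 0.9293 = 0.25974
  35–39: 5 × 0.0076 × 0.9190 = 0.03492
  40–44: 5 × 0.0004 × 0.9039 = 0.00181
  45–49: 5 × 0.0000 × 0.8947 = 0.00000
Sum = 3.36842
NRR = 0.48544 × 3.36842 = 1.63517

1.635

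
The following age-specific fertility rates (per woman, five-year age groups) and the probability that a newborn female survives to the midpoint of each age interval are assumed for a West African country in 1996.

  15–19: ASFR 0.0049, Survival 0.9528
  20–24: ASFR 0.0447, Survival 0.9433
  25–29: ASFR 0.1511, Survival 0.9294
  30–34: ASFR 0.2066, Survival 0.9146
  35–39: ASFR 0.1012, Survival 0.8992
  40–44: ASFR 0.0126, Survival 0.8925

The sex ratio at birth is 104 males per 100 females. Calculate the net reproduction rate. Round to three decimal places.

1.173

Proportion female at birth = 100 / (100 + 104) = 0.49020.
Survival-weighted fertility by age (5·fₓ·Sₓ):
  15–19: 5 × 0.0049 × 0.9528 = 0.02334
  20–24: 5 × 0.0447 × 0.9433 = 0.21083
  25–29: 5 × 0.1511 × 0.9294 = 0.70216
  30–34: 5 × 0.2066 × 0.9146 = 0.94478
  35–39: 5 × 0.1012 × 0.8992 = 0.45500
  40–44: 5 × 0.0126 × 0.8925 = 0.05623
Sum = 2.39234
NRR = 0.49020 × 2.39234 = 1.17273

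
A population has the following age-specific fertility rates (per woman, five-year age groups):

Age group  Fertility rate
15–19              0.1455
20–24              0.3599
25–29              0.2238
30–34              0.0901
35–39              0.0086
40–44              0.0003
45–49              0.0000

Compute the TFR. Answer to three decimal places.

Sum of ASFRs = 0.1455 + 0.3599 + 0.2238 + 0.0901 + 0.0086 + 0.0003 + 0.0000 = 0.8282
TFR = 5 × 0.8282 = 4.141

4.141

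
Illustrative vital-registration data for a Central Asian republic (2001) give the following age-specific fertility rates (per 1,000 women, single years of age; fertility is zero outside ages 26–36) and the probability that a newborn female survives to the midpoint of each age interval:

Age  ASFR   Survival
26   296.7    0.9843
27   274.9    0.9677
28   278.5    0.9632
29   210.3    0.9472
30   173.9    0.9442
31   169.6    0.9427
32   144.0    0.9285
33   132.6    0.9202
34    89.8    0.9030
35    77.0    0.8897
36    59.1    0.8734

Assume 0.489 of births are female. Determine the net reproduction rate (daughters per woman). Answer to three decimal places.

0.883

Proportion female at birth = 0.489.
Each age group contributes 1 × ASFR × survival:
  26: 1 × 296.7/1000 × 0.9843 = 0.29204
  27: 1 × 274.9/1000 × 0.9677 = 0.26602
  28: 1 × 278.5/1000 × 0.9632 = 0.26825
  29: 1 × 210.3/1000 × 0.9472 = 0.19920
  30: 1 × 173.9/1000 × 0.9442 = 0.16420
  31: 1 × 169.6/1000 × 0.9427 = 0.15988
  32: 1 × 144.0/1000 × 0.9285 = 0.13370
  33: 1 × 132.6/1000 × 0.9202 = 0.12202
  34: 1 × 89.8/1000 × 0.9030 = 0.08109
  35: 1 × 77.0/1000 × 0.8897 = 0.06851
  36: 1 × 59.1/1000 × 0.8734 = 0.05162
Sum = 1.80653
NRR = 0.489 × 1.80653 = 0.88339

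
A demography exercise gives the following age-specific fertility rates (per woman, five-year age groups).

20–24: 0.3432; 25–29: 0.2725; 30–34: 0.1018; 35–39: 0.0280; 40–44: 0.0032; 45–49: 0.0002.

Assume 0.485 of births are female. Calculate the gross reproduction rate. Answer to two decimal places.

1.82

Proportion female at birth = 0.485.
Sum of ASFRs = 0.3432 + 0.2725 + 0.1018 + 0.0280 + 0.0032 + 0.0002 = 0.7489
TFR = 5 × 0.7489 = 3.7445
GRR = 0.485 × 3.7445 = 1.81608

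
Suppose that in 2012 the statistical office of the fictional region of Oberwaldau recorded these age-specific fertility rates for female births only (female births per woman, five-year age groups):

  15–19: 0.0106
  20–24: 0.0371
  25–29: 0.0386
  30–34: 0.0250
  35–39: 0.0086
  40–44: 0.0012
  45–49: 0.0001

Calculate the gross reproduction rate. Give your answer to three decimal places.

Sum of female ASFRs = 0.0106 + 0.0371 + 0.0386 + 0.0250 + 0.0086 + 0.0012 + 0.0001 = 0.1212
GRR = 5 × 0.1212 = 0.606

0.606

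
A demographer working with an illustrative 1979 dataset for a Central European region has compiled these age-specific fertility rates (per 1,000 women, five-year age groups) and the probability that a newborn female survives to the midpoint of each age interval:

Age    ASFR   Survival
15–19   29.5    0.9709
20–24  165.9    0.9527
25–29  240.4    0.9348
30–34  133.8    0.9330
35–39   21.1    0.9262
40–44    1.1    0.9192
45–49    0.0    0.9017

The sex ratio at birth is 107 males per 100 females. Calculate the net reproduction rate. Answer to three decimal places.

1.345

Proportion female at birth = 100 / (100 + 107) = 0.48309.
Per-age-group product (5 × ASFR × survival probability):
  15–19: 5 × 29.5/1000 × 0.9709 = 0.14321
  20–24: 5 × 165.9/1000 × 0.9527 = 0.79026
  25–29: 5 × 240.4/1000 × 0.9348 = 1.12363
  30–34: 5 × 133.8/1000 × 0.9330 = 0.62418
  35–39: 5 × 21.1/1000 × 0.9262 = 0.09771
  40–44: 5 × 1.1/1000 × 0.9192 = 0.00506
  45–49: 5 × 0.0/1000 × 0.9017 = 0.00000
Sum = 2.78405
NRR = 0.48309 × 2.78405 = 1.34495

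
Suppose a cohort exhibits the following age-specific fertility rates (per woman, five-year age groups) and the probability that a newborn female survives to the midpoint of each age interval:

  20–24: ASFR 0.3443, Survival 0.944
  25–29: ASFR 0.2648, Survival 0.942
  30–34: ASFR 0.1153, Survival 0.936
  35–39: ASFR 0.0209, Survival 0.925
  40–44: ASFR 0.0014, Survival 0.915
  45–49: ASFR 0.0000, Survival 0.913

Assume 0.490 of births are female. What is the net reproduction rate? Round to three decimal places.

1.722

Proportion female at birth = 0.490.
Survival-weighted fertility by age (5·fₓ·Sₓ):
  20–24: 5 × 0.3443 × 0.944 = 1.62510
  25–29: 5 × 0.2648 × 0.942 = 1.24721
  30–34: 5 × 0.1153 × 0.936 = 0.53960
  35–39: 5 × 0.0209 × 0.925 = 0.09666
  40–44: 5 × 0.0014 × 0.915 = 0.00641
  45–49: 5 × 0.0000 × 0.913 = 0.00000
Sum = 3.51498
NRR = 0.490 × 3.51498 = 1.72234
With NRR above 1 the population is above replacement fertility.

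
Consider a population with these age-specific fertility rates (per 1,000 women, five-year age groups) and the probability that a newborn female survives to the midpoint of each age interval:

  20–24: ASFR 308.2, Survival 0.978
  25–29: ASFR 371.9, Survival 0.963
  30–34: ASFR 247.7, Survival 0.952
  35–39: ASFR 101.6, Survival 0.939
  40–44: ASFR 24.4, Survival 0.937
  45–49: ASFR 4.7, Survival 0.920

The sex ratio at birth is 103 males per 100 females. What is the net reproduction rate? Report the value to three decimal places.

Proportion female at birth = 100 / (100 + 103) = 0.49261.
Each age group contributes 5 × ASFR × survival:
  20–24: 5 × 308.2/1000 × 0.978 = 1.50710
  25–29: 5 × 371.9/1000 × 0.963 = 1.79070
  30–34: 5 × 247.7/1000 × 0.952 = 1.17905
  35–39: 5 × 101.6/1000 × 0.939 = 0.47701
  40–44: 5 × 24.4/1000 × 0.937 = 0.11431
  45–49: 5 × 4.7/1000 × 0.920 = 0.02162
Sum = 5.08979
NRR = 0.49261 × 5.08979 = 2.50728

2.507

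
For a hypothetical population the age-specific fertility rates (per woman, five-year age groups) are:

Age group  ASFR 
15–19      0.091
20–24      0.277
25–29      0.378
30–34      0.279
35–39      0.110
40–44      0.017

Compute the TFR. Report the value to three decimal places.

Sum of ASFRs = 0.091 + 0.277 + 0.378 + 0.279 + 0.110 + 0.017 = 1.152
TFR = 5 × 1.152 = 5.76

5.760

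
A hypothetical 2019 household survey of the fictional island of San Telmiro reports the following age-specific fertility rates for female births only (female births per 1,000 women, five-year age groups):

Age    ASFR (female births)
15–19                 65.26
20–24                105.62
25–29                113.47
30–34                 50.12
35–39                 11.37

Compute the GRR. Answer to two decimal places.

Sum of female ASFRs = 65.26 + 105.62 + 113.47 + 50.12 + 11.37 = 345.84
GRR = 5 × 345.84 / 1000 = 1.7292

1.73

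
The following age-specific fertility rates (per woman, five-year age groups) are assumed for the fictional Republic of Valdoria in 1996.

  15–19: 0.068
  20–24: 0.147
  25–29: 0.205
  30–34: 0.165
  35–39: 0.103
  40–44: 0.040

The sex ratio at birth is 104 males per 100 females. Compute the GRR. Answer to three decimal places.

Proportion female at birth = 100 / (100 + 104) = 0.49020.
Sum of ASFRs = 0.068 + 0.147 + 0.205 + 0.165 + 0.103 + 0.040 = 0.728
TFR = 5 × 0.728 = 3.64
GRR = 0.49020 × 3.64 = 1.78433

1.784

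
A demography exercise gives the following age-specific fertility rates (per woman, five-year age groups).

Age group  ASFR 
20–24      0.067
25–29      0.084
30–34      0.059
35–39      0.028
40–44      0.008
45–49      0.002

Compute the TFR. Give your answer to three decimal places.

Sum of ASFRs = 0.067 + 0.084 + 0.059 + 0.028 + 0.008 + 0.002 = 0.248
TFR = 5 × 0.248 = 1.24

1.240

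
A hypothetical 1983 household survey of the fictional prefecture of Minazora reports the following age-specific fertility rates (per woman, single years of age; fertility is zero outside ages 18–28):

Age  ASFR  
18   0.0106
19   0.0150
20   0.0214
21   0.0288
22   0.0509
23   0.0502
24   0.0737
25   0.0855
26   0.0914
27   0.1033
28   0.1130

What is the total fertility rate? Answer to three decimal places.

Sum of ASFRs = 0.0106 + 0.0150 + 0.0214 + 0.0288 + 0.0509 + 0.0502 + 0.0737 + 0.0855 + 0.0914 + 0.1033 + 0.1130 = 0.6438
TFR = 0.6438

0.644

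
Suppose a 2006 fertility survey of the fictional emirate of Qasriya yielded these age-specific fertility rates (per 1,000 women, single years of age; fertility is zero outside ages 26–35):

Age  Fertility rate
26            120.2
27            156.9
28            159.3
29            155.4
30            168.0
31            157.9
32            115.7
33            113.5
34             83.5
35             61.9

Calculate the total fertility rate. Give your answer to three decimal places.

Sum of ASFRs = 120.2 + 156.9 + 159.3 + 155.4 + 168.0 + 157.9 + 115.7 + 113.5 + 83.5 + 61.9 = 1292.3
TFR = 1292.3 / 1000 = 1.2923

1.292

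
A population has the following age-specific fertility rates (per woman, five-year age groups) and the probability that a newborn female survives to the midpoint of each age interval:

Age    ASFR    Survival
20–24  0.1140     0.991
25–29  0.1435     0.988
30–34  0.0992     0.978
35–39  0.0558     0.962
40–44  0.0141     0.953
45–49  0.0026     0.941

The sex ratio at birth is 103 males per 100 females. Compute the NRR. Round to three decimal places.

1.038

Proportion female at birth = 100 / (100 + 103) = 0.49261.
Weighting each age-specific rate by interval width and survival:
  20–24: 5 × 0.1140 × 0.991 = 0.56487
  25–29: 5 × 0.1435 × 0.988 = 0.70889
  30–34: 5 × 0.0992 × 0.978 = 0.48509
  35–39: 5 × 0.0558 × 0.962 = 0.26840
  40–44: 5 × 0.0141 × 0.953 = 0.06719
  45–49: 5 × 0.0026 × 0.941 = 0.01223
Sum = 2.10667
NRR = 0.49261 × 2.10667 = 1.03777
With NRR above 1 the population is above replacement fertility.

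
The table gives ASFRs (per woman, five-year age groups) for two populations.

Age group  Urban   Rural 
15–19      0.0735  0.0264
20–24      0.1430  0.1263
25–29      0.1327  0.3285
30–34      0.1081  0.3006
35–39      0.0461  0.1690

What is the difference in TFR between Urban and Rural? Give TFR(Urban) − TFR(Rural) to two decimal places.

Urban:
  Sum of ASFRs = 0.0735 + 0.1430 + 0.1327 + 0.1081 + 0.0461 = 0.5034
  TFR = 5 × 0.5034 = 2.517
Rural:
  Sum of ASFRs = 0.0264 + 0.1263 + 0.3285 + 0.3006 + 0.1690 = 0.9508
  TFR = 5 × 0.9508 = 4.754
Difference = 2.517 − 4.754 = -2.237

-2.24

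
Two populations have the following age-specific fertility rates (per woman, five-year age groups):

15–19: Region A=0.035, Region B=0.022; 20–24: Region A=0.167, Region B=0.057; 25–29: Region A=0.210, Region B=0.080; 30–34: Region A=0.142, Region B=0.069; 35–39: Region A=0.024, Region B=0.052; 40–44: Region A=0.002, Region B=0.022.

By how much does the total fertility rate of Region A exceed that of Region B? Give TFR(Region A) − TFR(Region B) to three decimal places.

1.390

Region A:
  Sum of ASFRs = 0.035 + 0.167 + 0.210 + 0.142 + 0.024 + 0.002 = 0.580
  TFR = 5 × 0.580 = 2.9
Region B:
  Sum of ASFRs = 0.022 + 0.057 + 0.080 + 0.069 + 0.052 + 0.022 = 0.302
  TFR = 5 × 0.302 = 1.51
Difference = 2.9 − 1.51 = 1.39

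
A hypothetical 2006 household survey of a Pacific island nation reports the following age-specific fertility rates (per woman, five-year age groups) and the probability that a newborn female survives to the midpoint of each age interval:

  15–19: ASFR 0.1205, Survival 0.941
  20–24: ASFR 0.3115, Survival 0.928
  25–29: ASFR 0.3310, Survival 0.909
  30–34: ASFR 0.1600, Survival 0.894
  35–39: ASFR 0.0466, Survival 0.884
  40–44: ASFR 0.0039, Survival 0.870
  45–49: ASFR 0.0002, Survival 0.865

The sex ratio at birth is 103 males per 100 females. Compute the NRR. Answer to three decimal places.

Proportion female at birth = 100 / (100 + 103) = 0.49261.
Weighting each age-specific rate by interval width and survival:
  15–19: 5 × 0.1205 × 0.941 = 0.56695
  20–24: 5 × 0.3115 × 0.928 = 1.44536
  25–29: 5 × 0.3310 × 0.909 = 1.50440
  30–34: 5 × 0.1600 × 0.894 = 0.71520
  35–39: 5 × 0.0466 × 0.884 = 0.20597
  40–44: 5 × 0.0039 × 0.870 = 0.01697
  45–49: 5 × 0.0002 × 0.865 = 0.00087
Sum = 4.45572
NRR = 0.49261 × 4.45572 = 2.19493

2.195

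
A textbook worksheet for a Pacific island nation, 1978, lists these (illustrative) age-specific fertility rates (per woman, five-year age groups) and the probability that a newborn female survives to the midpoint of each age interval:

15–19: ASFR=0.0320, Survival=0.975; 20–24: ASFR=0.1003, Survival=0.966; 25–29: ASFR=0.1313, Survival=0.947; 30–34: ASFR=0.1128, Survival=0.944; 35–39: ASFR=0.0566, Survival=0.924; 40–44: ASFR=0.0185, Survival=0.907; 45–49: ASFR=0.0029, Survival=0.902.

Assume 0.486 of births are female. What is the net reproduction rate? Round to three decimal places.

Proportion female at birth = 0.486.
Survival-weighted fertility by age (5·fₓ·Sₓ):
  15–19: 5 × 0.0320 × 0.975 = 0.15600
  20–24: 5 × 0.1003 × 0.966 = 0.48445
  25–29: 5 × 0.1313 × 0.947 = 0.62171
  30–34: 5 × 0.1128 × 0.944 = 0.53242
  35–39: 5 × 0.0566 × 0.924 = 0.26149
  40–44: 5 × 0.0185 × 0.907 = 0.08390
  45–49: 5 × 0.0029 × 0.902 = 0.01308
Sum = 2.15305
NRR = 0.486 × 2.15305 = 1.04638

1.046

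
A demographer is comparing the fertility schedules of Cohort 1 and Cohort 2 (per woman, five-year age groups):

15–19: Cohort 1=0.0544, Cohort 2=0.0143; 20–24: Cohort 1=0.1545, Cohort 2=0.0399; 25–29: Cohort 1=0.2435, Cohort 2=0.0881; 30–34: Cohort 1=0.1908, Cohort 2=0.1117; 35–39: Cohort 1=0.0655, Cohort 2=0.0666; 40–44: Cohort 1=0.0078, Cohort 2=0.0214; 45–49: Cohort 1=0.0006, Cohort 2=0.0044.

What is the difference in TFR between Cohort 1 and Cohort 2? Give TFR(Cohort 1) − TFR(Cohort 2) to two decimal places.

1.85

Cohort 1:
  Sum of ASFRs = 0.0544 + 0.1545 + 0.2435 + 0.1908 + 0.0655 + 0.0078 + 0.0006 = 0.7171
  TFR = 5 × 0.7171 = 3.5855
Cohort 2:
  Sum of ASFRs = 0.0143 + 0.0399 + 0.0881 + 0.1117 + 0.0666 + 0.0214 + 0.0044 = 0.3464
  TFR = 5 × 0.3464 = 1.732
Difference = 3.5855 − 1.732 = 1.8535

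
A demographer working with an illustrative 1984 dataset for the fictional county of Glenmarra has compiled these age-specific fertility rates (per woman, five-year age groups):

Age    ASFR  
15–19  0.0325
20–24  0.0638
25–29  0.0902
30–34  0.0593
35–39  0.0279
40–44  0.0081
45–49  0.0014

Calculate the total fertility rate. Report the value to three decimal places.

1.416

Sum of ASFRs = 0.0325 + 0.0638 + 0.0902 + 0.0593 + 0.0279 + 0.0081 + 0.0014 = 0.2832
TFR = 5 × 0.2832 = 1.416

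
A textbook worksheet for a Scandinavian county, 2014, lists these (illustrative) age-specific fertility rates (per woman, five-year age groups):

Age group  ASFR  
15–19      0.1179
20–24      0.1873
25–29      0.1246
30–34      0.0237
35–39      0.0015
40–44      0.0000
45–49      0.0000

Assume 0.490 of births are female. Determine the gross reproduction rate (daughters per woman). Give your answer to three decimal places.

1.115

Proportion female at birth = 0.490.
Sum of ASFRs = 0.1179 + 0.1873 + 0.1246 + 0.0237 + 0.0015 + 0.0000 + 0.0000 = 0.4550
TFR = 5 × 0.4550 = 2.275
GRR = 0.490 × 2.275 = 1.11475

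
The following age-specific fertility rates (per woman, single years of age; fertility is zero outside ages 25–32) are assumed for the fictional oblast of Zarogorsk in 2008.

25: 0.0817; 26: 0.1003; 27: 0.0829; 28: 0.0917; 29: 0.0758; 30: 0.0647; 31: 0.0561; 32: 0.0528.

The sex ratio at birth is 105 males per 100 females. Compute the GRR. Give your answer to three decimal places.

Proportion female at birth = 100 / (100 + 105) = 0.48780.
Sum of ASFRs = 0.0817 + 0.1003 + 0.0829 + 0.0917 + 0.0758 + 0.0647 + 0.0561 + 0.0528 = 0.6060
TFR = 0.606
GRR = 0.48780 × 0.606 = 0.29561

0.296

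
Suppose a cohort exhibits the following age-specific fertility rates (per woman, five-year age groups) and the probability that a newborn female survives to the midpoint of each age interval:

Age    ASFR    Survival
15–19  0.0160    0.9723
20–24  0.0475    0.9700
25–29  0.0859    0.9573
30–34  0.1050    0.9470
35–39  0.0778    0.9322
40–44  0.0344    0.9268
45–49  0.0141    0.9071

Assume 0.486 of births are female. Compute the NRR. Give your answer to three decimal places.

0.876

Proportion female at birth = 0.486.
Weighting each age-specific rate by interval width and survival:
  15–19: 5 × 0.0160 × 0.9723 = 0.07778
  20–24: 5 × 0.0475 × 0.9700 = 0.23038
  25–29: 5 × 0.0859 × 0.9573 = 0.41116
  30–34: 5 × 0.1050 × 0.9470 = 0.49718
  35–39: 5 × 0.0778 × 0.9322 = 0.36263
  40–44: 5 × 0.0344 × 0.9268 = 0.15941
  45–49: 5 × 0.0141 × 0.9071 = 0.06395
Sum = 1.80249
NRR = 0.486 × 1.80249 = 0.87601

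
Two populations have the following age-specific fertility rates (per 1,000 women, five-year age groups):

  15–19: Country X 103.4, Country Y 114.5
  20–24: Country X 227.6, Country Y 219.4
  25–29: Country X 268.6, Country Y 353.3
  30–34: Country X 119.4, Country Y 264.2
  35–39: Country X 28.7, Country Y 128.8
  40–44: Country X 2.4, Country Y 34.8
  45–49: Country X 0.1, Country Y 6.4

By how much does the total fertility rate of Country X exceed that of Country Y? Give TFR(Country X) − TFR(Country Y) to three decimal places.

-1.856

Country X:
  Sum of ASFRs = 103.4 + 227.6 + 268.6 + 119.4 + 28.7 + 2.4 + 0.1 = 750.2
  TFR = 5 × 750.2 / 1000 = 3.751
Country Y:
  Sum of ASFRs = 114.5 + 219.4 + 353.3 + 264.2 + 128.8 + 34.8 + 6.4 = 1121.4
  TFR = 5 × 1121.4 / 1000 = 5.607
Difference = 3.751 − 5.607 = -1.856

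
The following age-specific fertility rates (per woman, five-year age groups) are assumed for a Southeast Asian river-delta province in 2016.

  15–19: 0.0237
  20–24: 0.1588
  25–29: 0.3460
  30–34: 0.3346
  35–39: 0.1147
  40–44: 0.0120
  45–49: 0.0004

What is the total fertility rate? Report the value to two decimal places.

Sum of ASFRs = 0.0237 + 0.1588 + 0.3460 + 0.3346 + 0.1147 + 0.0120 + 0.0004 = 0.9902
TFR = 5 × 0.9902 = 4.951

4.95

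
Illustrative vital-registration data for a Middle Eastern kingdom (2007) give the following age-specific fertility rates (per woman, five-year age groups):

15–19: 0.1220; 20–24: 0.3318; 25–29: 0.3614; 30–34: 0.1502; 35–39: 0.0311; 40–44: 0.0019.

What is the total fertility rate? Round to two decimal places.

4.99

Sum of ASFRs = 0.1220 + 0.3318 + 0.3614 + 0.1502 + 0.0311 + 0.0019 = 0.9984
TFR = 5 × 0.9984 = 4.992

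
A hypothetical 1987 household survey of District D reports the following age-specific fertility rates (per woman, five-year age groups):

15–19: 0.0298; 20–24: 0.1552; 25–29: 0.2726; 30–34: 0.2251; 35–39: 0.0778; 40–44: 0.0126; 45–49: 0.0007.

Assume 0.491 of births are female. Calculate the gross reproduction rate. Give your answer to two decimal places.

Proportion female at birth = 0.491.
Sum of ASFRs = 0.0298 + 0.1552 + 0.2726 + 0.2251 + 0.0778 + 0.0126 + 0.0007 = 0.7738
TFR = 5 × 0.7738 = 3.869
GRR = 0.491 × 3.869 = 1.89968

1.90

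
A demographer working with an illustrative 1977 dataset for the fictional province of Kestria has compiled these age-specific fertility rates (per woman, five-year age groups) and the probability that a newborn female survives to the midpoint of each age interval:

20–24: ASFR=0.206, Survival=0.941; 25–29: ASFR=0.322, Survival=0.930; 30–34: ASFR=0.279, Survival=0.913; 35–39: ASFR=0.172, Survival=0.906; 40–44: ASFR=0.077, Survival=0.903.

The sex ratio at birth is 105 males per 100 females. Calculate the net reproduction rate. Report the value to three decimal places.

2.374

Proportion female at birth = 100 / (100 + 105) = 0.48780.
Weighting each age-specific rate by interval width and survival:
  20–24: 5 × 0.206 × 0.941 = 0.96923
  25–29: 5 × 0.322 × 0.930 = 1.49730
  30–34: 5 × 0.279 × 0.913 = 1.27364
  35–39: 5 × 0.172 × 0.906 = 0.77916
  40–44: 5 × 0.077 × 0.903 = 0.34766
Sum = 4.86699
NRR = 0.48780 × 4.86699 = 2.37412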